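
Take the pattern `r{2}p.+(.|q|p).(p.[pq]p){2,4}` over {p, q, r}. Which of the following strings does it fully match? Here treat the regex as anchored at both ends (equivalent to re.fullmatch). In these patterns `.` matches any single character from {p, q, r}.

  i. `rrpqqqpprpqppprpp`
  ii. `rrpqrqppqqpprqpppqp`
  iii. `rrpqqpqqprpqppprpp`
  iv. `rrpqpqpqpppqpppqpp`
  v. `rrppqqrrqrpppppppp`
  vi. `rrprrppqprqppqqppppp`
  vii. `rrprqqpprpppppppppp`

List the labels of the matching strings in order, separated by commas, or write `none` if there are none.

i → match
ii → match
iii → match
iv → match
v → match
vi → match
vii → match

i, ii, iii, iv, v, vi, vii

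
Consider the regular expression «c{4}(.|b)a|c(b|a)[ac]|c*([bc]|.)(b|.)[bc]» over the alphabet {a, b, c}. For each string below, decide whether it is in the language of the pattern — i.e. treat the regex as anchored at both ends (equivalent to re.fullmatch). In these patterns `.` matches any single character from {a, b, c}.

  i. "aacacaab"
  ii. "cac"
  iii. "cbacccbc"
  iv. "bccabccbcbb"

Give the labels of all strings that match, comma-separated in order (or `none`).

i. "aacacaab" → no match
ii. "cac" → match
iii. "cbacccbc" → no match
iv. "bccabccbcbb" → no match

ii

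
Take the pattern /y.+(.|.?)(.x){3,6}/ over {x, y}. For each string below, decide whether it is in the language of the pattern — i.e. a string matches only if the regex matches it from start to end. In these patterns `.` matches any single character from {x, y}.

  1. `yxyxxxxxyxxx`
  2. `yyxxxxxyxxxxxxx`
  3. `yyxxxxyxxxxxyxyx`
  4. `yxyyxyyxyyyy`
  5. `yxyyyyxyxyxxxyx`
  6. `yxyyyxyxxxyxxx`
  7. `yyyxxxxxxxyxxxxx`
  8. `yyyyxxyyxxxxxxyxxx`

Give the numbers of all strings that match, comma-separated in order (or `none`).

1 → match
2 → match
3 → match
4 → no match — must end with `x`
5 → match
6 → match
7 → match
8 → match

1, 2, 3, 5, 6, 7, 8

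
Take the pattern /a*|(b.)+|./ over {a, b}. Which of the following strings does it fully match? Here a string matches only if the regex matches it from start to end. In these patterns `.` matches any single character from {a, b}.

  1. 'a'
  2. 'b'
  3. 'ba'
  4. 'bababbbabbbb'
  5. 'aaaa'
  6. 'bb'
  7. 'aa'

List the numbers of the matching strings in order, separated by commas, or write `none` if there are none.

1, 2, 3, 4, 5, 6, 7

1 → match
2 → match
3 → match
4 → match
5 → match
6 → match
7 → match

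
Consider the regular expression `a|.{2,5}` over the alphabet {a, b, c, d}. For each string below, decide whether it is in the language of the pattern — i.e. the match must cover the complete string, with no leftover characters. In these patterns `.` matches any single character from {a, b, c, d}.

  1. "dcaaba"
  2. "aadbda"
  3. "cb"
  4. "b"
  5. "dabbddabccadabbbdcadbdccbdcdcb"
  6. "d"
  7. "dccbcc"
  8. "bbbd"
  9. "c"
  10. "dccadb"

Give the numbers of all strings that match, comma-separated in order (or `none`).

1. "dcaaba" → no match
2. "aadbda" → no match
3. "cb" → match
4. "b" → no match
5 → no match
6. "d" → no match
7. "dccbcc" → no match
8. "bbbd" → match
9. "c" → no match
10. "dccadb" → no match

3, 8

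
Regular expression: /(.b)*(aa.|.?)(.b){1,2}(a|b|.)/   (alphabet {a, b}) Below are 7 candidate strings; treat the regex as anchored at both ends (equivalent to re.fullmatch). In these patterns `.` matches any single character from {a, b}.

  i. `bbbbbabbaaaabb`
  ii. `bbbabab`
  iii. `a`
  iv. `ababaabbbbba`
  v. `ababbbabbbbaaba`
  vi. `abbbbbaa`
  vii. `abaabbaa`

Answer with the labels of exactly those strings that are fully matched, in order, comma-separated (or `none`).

i → no match
ii. `bbbabab` → no match
iii. `a` → no match
iv. `ababaabbbbba` → match
v → no match
vi. `abbbbbaa` → no match
vii. `abaabbaa` → no match

iv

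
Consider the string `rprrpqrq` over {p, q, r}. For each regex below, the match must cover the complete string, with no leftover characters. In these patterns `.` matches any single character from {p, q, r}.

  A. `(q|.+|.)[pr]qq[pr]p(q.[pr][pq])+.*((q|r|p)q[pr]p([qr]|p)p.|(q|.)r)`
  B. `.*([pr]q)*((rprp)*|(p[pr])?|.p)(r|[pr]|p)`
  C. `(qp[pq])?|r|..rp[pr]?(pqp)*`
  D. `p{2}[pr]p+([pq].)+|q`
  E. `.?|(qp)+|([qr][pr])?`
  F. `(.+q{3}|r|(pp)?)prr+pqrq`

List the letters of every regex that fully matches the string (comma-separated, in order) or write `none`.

F

A → no match
B → no match
C → no match
D → no match
E → no match
F → match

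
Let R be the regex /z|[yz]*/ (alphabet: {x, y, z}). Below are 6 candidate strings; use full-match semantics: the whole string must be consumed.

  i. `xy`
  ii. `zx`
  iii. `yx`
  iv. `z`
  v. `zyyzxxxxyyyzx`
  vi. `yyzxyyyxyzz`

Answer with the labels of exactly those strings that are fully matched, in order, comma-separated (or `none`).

iv

i → no match
ii → no match
iii → no match
iv → match
v → no match
vi → no match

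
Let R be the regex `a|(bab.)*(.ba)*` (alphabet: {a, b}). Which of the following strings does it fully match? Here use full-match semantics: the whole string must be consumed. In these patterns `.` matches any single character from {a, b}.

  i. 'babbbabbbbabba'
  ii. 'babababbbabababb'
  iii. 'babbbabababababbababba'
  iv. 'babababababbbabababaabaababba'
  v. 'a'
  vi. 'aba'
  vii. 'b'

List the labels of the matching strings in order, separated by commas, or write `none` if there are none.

i → match
ii → match
iii → match
iv → match
v → match
vi → match
vii → no match

i, ii, iii, iv, v, vi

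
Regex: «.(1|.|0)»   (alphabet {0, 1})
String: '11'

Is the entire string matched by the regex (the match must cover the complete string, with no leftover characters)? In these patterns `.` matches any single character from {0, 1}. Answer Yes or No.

Yes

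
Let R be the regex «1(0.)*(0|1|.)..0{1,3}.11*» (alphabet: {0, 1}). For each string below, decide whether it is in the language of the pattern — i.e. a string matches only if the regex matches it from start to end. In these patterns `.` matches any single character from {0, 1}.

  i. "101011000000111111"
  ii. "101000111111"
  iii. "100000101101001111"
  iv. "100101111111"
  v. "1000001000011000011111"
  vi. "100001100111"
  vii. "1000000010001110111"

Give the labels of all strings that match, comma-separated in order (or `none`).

i → match
ii. "101000111111" → match
iii → match
iv. "100101111111" → match
v → match
vi. "100001100111" → match
vii → no match

i, ii, iii, iv, v, vi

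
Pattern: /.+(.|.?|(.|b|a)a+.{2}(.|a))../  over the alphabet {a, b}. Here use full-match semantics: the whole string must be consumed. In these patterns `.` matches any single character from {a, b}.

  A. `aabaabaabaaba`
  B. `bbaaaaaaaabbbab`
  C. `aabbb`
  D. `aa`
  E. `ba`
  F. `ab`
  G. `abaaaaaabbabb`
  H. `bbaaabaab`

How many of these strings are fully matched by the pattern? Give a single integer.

5

A → match
B → match
C → match
D → no match
E → no match
F → no match
G → match
H → match
Total matched: 5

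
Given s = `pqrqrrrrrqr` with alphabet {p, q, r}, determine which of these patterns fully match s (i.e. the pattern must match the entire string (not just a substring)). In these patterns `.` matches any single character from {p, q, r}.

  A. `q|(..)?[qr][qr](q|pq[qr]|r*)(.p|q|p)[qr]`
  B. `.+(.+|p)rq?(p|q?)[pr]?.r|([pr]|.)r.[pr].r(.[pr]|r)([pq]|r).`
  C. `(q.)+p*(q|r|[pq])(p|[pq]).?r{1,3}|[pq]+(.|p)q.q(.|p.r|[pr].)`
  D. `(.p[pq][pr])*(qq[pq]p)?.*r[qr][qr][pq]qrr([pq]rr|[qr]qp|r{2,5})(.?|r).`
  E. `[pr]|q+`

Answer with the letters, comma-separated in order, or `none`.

A, B

A → match
B → match
C → no match
D → no match
E → no match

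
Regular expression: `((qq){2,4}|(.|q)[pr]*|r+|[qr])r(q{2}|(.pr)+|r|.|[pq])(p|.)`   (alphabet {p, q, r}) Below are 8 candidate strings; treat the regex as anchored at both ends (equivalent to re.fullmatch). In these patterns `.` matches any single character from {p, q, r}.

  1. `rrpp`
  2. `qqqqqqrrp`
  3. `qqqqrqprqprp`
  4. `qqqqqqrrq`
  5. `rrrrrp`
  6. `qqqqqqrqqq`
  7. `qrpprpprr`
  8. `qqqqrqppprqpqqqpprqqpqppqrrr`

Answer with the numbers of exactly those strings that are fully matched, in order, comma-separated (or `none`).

1 → match
2 → match
3 → match
4 → match
5 → match
6 → match
7 → match
8 → no match

1, 2, 3, 4, 5, 6, 7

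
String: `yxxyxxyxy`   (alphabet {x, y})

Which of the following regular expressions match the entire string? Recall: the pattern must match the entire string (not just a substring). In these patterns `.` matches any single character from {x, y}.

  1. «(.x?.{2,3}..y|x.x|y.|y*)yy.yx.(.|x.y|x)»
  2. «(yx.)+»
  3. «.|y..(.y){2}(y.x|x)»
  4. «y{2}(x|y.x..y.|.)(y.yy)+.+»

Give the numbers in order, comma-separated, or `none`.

1 → no match
2 → match
3 → no match
4 → no match

2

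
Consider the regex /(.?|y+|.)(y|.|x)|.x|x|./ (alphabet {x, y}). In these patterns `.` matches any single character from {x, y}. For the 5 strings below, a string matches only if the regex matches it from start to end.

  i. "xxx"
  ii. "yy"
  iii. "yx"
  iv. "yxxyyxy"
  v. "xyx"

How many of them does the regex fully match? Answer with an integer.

i → no match
ii → match
iii → match
iv → no match
v → no match
Total matched: 2

2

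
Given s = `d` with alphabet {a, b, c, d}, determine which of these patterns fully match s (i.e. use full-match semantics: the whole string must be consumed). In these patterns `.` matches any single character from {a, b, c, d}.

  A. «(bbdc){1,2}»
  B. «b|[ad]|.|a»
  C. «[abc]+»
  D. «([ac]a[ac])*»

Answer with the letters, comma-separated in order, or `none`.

B

A → no match — must start with `bbdc`
B → match
C → no match
D → no match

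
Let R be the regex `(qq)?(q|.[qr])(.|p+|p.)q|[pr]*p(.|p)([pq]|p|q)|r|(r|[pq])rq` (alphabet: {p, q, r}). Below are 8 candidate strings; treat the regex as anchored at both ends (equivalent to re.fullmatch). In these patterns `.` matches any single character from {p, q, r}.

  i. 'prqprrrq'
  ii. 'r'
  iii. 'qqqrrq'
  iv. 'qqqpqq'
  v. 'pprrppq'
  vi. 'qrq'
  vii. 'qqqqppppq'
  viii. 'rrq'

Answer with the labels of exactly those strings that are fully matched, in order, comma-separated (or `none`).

ii, iii, iv, v, vi, vii, viii

i. 'prqprrrq' → no match
ii. 'r' → match
iii. 'qqqrrq' → match
iv. 'qqqpqq' → match
v. 'pprrppq' → match
vi. 'qrq' → match
vii. 'qqqqppppq' → match
viii. 'rrq' → match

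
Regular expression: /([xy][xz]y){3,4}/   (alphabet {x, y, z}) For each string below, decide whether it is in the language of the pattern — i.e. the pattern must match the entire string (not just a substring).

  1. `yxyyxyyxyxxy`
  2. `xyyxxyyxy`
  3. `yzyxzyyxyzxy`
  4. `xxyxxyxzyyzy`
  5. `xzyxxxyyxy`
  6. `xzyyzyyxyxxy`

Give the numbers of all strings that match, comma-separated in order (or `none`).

1 → match
2 → no match
3 → no match
4 → match
5 → no match
6 → match

1, 4, 6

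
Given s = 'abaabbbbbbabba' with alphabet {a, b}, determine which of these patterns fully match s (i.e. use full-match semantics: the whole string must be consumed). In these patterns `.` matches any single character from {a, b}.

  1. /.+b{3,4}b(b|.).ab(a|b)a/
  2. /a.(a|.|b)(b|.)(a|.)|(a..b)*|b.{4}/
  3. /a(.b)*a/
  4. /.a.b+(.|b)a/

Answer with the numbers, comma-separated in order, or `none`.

1

1 → match
2 → no match
3 → no match
4 → no match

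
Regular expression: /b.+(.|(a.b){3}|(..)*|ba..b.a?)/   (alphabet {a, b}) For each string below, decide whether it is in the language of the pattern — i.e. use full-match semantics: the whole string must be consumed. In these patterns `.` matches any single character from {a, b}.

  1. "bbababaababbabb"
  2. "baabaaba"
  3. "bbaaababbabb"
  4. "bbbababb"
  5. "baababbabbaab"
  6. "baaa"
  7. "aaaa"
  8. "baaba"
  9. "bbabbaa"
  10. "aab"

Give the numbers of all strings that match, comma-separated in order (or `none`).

1 → match
2 → match
3 → match
4 → match
5 → match
6 → match
7 → no match — must start with "b"
8 → match
9 → match
10 → no match — must start with "b"

1, 2, 3, 4, 5, 6, 8, 9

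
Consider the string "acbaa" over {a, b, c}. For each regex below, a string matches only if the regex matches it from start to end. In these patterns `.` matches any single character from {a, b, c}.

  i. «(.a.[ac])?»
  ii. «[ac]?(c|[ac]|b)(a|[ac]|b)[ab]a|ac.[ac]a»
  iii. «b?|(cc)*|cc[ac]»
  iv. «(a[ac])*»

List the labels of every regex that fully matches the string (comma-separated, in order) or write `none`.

ii

i → no match
ii → match
iii → no match
iv → no match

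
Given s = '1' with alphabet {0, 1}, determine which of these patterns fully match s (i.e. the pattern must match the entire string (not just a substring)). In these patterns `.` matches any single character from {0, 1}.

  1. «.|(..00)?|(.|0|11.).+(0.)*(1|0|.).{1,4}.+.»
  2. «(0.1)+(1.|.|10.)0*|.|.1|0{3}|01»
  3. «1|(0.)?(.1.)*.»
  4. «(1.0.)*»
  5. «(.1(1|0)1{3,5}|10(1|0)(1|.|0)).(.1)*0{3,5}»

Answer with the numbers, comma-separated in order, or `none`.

1 → match
2 → match
3 → match
4 → no match
5 → no match — must end with '0'

1, 2, 3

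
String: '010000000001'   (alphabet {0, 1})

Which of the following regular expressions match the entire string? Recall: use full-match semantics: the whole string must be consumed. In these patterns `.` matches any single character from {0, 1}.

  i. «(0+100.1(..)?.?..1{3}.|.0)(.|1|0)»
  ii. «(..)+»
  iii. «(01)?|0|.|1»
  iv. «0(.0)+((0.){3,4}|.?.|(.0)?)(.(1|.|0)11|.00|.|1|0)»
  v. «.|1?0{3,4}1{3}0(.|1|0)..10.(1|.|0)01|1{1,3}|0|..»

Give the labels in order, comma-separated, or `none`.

ii, iv

i → no match
ii → match
iii → no match
iv → match
v → no match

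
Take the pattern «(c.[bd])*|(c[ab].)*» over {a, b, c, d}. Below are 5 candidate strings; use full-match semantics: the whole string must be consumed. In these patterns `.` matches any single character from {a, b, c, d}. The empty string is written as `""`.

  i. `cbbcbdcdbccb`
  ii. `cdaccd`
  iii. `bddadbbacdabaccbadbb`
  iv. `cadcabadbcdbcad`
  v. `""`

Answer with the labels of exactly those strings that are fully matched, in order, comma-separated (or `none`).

i. `cbbcbdcdbccb` → match
ii. `cdaccd` → no match
iii → no match
iv → no match
v. `""` → match

i, v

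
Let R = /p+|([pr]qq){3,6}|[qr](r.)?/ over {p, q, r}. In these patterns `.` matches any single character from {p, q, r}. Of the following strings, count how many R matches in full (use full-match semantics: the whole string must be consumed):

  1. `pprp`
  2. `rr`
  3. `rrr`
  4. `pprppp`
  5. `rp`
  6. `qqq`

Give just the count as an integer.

1. `pprp` → no match
2. `rr` → no match
3. `rrr` → match
4. `pprppp` → no match
5. `rp` → no match
6. `qqq` → no match
Total matched: 1

1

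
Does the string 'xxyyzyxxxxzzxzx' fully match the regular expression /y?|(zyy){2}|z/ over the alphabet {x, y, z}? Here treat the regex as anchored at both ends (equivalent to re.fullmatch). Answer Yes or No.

No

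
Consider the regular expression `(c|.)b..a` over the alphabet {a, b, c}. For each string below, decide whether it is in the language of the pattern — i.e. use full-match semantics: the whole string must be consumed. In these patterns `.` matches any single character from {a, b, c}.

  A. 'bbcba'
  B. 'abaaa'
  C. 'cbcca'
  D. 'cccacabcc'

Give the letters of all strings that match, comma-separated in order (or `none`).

A, B, C

A → match
B → match
C → match
D → no match — must end with 'a'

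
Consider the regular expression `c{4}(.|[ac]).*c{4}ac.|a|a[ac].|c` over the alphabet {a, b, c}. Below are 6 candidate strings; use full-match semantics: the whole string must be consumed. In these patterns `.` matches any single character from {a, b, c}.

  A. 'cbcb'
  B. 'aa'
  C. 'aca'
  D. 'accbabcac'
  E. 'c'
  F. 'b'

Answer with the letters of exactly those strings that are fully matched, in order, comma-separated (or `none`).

C, E

A. 'cbcb' → no match
B. 'aa' → no match
C. 'aca' → match
D. 'accbabcac' → no match
E. 'c' → match
F. 'b' → no match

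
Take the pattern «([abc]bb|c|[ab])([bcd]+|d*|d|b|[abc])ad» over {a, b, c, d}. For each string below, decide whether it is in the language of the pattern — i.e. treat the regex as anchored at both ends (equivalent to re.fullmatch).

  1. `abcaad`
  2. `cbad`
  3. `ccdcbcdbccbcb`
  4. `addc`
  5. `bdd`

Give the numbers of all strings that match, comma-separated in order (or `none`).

2

1. `abcaad` → no match
2. `cbad` → match
3 → no match — must end with `ad`
4. `addc` → no match — must end with `ad`
5. `bdd` → no match — must end with `ad`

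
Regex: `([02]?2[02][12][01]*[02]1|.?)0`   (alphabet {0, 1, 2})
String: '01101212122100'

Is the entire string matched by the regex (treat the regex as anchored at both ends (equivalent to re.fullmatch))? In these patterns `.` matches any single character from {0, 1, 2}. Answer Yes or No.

No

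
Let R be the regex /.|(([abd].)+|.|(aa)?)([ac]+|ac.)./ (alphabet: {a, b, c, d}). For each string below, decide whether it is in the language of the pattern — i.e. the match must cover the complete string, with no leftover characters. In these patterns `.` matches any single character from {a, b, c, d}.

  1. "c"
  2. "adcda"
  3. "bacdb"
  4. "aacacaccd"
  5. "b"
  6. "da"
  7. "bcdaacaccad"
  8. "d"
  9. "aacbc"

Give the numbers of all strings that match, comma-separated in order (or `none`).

1, 3, 4, 5, 7, 8, 9

1 → match
2 → no match
3 → match
4 → match
5 → match
6 → no match
7 → match
8 → match
9 → match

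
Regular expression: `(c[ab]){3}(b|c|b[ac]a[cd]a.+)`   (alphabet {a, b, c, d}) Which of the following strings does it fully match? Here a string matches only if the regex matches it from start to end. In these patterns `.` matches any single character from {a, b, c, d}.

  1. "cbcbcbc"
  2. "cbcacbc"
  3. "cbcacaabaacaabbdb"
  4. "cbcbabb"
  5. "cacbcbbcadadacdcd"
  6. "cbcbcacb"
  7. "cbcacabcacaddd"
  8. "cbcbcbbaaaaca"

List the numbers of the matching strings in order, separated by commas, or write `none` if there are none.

1 → match
2 → match
3 → no match
4 → no match
5 → match
6 → no match
7 → match
8 → no match

1, 2, 5, 7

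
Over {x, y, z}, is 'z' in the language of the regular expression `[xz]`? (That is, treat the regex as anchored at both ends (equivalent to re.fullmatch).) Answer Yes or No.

Yes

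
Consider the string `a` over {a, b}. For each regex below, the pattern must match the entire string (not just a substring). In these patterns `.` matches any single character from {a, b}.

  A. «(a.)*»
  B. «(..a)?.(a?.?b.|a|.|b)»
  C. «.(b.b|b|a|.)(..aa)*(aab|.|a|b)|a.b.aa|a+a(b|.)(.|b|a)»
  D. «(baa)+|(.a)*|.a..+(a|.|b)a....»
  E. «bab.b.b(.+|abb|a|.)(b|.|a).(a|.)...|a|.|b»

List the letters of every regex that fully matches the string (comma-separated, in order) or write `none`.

E

A → no match
B → no match
C → no match
D → no match
E → match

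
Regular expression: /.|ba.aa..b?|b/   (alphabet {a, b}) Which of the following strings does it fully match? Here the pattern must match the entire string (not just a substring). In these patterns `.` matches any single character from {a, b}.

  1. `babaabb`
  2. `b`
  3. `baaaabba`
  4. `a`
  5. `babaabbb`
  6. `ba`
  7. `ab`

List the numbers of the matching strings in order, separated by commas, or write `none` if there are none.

1, 2, 4, 5

1. `babaabb` → match
2. `b` → match
3. `baaaabba` → no match
4. `a` → match
5. `babaabbb` → match
6. `ba` → no match
7. `ab` → no match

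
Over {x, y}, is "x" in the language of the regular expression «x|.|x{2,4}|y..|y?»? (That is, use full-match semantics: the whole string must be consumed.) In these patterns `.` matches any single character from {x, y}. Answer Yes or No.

Yes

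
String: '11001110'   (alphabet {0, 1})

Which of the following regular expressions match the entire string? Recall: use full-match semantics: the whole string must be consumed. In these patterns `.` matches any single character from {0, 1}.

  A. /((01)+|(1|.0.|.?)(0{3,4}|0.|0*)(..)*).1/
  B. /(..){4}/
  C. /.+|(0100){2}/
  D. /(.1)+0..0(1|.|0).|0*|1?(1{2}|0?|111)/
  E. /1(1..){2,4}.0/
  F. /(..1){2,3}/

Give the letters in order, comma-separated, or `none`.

A → no match — must end with '1'
B → match
C → match
D → no match
E → no match
F → no match — must end with '1'

B, C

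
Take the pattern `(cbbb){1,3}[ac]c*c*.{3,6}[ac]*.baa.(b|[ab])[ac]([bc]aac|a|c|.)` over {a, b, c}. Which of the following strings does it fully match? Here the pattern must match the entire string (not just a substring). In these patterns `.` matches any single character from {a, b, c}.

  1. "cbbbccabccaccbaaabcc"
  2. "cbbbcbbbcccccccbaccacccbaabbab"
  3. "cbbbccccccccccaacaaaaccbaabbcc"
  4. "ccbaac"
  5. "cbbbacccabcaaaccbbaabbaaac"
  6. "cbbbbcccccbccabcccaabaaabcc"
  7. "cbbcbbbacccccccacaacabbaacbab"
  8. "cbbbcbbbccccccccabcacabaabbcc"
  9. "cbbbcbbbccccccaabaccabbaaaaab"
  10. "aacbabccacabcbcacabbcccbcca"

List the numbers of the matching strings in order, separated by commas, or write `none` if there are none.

1, 2, 3, 8, 9

1 → match
2 → match
3 → match
4 → no match — must start with "cbbb"
5 → no match
6 → no match
7 → no match — must start with "cbbb"
8 → match
9 → match
10 → no match — must start with "cbbb"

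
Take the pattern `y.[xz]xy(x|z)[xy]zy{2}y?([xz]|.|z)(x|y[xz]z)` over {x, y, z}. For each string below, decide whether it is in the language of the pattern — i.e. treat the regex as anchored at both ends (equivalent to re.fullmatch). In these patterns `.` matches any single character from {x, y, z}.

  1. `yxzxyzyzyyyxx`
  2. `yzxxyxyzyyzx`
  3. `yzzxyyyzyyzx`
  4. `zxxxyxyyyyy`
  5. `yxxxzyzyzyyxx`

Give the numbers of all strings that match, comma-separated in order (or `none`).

1, 2

1 → match
2 → match
3 → no match
4 → no match — must start with `y`
5 → no match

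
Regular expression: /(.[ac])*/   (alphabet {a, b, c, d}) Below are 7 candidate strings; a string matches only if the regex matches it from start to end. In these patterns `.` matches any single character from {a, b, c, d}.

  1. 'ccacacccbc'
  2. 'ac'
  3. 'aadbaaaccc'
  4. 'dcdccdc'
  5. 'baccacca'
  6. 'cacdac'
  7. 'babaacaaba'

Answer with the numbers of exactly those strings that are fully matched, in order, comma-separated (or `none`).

1 → match
2 → match
3 → no match
4 → no match
5 → match
6 → no match
7 → match

1, 2, 5, 7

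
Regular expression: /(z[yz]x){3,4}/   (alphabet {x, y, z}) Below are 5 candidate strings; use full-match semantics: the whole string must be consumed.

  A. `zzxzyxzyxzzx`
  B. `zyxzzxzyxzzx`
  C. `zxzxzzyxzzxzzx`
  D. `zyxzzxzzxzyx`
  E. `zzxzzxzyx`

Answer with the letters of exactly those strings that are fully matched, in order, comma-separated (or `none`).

A → match
B → match
C → no match
D → match
E → match

A, B, D, E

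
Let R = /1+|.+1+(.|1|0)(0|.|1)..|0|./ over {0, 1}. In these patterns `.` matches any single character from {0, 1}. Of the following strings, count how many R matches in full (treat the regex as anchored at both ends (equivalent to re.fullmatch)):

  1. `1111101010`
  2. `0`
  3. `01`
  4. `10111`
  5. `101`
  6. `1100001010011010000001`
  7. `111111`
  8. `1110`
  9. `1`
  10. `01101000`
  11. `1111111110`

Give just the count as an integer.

1. `1111101010` → no match
2. `0` → match
3. `01` → no match
4. `10111` → no match
5. `101` → no match
6 → no match
7. `111111` → match
8. `1110` → no match
9. `1` → match
10. `01101000` → no match
11. `1111111110` → match
Total matched: 4

4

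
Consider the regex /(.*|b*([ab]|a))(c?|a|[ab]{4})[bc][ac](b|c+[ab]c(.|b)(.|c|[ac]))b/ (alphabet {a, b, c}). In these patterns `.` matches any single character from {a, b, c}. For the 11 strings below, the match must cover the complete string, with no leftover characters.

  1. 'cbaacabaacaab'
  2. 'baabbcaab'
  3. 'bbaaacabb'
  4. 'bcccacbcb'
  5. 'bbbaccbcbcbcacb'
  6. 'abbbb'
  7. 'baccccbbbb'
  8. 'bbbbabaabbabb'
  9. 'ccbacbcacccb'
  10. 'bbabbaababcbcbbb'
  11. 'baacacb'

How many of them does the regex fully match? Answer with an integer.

1 → no match
2 → no match
3 → match
4 → match
5 → no match
6 → no match
7 → no match
8 → match
9 → no match
10 → no match
11 → no match
Total matched: 3

3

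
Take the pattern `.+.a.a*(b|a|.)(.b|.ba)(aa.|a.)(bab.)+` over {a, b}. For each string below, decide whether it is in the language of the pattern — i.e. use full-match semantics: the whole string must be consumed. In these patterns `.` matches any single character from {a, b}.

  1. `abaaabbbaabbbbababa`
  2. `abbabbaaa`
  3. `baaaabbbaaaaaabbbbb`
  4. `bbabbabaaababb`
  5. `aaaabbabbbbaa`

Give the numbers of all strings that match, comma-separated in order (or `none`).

4

1 → no match
2 → no match
3 → no match
4 → match
5 → no match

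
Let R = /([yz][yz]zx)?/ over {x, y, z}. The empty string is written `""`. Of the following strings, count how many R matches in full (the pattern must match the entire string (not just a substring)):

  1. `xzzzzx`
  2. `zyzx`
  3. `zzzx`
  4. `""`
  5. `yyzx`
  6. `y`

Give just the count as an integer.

4

1. `xzzzzx` → no match
2. `zyzx` → match
3. `zzzx` → match
4. `""` → match
5. `yyzx` → match
6. `y` → no match
Total matched: 4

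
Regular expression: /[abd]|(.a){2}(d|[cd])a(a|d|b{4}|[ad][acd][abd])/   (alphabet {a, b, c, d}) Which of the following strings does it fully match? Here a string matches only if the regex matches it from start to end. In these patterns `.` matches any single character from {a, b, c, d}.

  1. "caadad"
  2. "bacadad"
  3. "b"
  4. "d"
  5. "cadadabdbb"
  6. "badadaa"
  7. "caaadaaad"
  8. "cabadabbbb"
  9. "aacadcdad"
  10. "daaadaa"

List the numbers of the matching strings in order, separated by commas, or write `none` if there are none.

2, 3, 4, 6, 7, 8, 10

1 → no match
2 → match
3 → match
4 → match
5 → no match
6 → match
7 → match
8 → match
9 → no match
10 → match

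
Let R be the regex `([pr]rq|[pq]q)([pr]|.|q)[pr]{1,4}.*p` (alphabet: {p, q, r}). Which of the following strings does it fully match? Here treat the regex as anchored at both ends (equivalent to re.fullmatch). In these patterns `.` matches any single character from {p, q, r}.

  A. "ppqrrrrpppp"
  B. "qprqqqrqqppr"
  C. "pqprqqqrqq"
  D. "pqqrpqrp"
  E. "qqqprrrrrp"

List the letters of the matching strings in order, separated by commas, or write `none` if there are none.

A. "ppqrrrrpppp" → no match
B. "qprqqqrqqppr" → no match — must end with "p"
C. "pqprqqqrqq" → no match — must end with "p"
D. "pqqrpqrp" → match
E. "qqqprrrrrp" → match

D, E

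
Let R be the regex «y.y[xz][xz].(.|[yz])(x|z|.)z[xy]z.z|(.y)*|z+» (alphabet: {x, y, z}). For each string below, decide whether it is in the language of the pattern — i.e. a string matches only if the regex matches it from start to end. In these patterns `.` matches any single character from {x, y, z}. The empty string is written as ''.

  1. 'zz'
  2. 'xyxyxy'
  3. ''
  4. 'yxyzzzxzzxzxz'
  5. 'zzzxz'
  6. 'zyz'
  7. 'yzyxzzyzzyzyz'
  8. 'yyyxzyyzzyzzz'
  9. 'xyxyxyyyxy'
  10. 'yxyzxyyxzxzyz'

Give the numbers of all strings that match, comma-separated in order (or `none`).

1. 'zz' → match
2. 'xyxyxy' → match
3. '' → match
4 → match
5. 'zzzxz' → no match
6. 'zyz' → no match
7 → match
8 → match
9. 'xyxyxyyyxy' → match
10 → match

1, 2, 3, 4, 7, 8, 9, 10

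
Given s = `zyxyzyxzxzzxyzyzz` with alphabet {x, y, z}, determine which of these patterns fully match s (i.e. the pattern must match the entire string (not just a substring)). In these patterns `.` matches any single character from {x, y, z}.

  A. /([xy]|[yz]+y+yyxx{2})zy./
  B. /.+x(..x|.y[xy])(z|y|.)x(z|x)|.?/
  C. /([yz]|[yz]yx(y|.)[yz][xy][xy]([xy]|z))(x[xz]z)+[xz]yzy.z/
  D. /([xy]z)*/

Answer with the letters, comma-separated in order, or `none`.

C

A → no match
B → no match
C → match
D → no match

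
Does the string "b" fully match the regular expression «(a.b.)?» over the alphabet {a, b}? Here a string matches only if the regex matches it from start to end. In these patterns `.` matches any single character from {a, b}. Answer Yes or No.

No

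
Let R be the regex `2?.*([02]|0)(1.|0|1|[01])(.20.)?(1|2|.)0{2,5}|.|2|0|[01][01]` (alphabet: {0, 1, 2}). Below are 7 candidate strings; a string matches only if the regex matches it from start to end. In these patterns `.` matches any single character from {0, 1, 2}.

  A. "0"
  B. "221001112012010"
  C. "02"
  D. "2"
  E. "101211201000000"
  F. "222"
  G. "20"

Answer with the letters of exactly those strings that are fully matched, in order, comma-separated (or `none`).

A → match
B → no match
C → no match
D → match
E → match
F → no match
G → no match

A, D, E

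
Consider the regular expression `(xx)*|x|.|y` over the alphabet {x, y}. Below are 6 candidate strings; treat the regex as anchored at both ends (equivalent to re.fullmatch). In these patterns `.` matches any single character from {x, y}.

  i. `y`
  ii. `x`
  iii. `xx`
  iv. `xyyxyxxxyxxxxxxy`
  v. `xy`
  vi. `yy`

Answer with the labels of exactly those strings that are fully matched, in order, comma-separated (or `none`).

i, ii, iii

i → match
ii → match
iii → match
iv → no match
v → no match
vi → no match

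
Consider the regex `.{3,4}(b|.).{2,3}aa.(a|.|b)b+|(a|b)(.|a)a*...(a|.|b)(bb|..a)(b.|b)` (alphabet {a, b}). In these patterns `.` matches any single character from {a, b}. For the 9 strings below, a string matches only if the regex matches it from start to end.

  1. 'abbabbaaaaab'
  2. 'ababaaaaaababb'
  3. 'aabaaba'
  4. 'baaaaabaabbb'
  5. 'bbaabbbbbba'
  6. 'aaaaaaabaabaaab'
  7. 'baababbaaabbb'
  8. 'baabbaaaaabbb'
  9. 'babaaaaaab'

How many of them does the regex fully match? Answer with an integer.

8

1 → match
2 → match
3 → no match
4 → match
5 → match
6 → match
7 → match
8 → match
9 → match
Total matched: 8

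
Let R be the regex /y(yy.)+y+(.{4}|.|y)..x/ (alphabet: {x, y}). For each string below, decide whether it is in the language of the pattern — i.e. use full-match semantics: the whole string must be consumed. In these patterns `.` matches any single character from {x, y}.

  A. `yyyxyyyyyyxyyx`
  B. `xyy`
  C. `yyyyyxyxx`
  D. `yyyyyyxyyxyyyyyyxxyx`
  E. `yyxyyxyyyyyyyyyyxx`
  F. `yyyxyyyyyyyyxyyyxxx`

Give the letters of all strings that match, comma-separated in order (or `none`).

A, C, D, F

A → match
B → no match — must start with `yyy`
C → match
D → match
E → no match — must start with `yyy`
F → match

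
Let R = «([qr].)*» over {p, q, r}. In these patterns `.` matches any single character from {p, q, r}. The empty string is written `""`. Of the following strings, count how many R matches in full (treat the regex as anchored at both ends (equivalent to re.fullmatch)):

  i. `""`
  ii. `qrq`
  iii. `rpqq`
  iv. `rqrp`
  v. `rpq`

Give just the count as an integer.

3

i. `""` → match
ii. `qrq` → no match
iii. `rpqq` → match
iv. `rqrp` → match
v. `rpq` → no match
Total matched: 3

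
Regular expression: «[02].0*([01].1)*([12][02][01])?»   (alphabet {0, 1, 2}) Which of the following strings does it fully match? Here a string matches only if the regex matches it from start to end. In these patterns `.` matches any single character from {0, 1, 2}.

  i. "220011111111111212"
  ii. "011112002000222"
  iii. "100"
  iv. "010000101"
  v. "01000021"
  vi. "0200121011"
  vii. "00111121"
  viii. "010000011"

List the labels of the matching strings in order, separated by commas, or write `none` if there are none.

i → no match
ii → no match
iii → no match
iv → match
v → match
vi → match
vii → match
viii → match

iv, v, vi, vii, viii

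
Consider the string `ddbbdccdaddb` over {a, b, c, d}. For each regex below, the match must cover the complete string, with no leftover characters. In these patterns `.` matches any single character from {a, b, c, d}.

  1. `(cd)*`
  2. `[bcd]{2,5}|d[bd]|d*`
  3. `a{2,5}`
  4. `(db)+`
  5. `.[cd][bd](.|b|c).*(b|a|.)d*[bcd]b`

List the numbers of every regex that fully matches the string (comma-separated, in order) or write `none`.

5

1 → no match
2 → no match
3 → no match — must start with `a`
4 → no match — must start with `db`
5 → match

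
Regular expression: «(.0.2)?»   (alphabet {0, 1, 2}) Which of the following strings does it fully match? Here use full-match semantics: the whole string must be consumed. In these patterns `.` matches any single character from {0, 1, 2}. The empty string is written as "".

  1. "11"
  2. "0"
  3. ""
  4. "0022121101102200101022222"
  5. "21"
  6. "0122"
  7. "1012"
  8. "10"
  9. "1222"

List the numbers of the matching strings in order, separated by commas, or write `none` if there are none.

3, 7

1 → no match
2 → no match
3 → match
4 → no match
5 → no match
6 → no match
7 → match
8 → no match
9 → no match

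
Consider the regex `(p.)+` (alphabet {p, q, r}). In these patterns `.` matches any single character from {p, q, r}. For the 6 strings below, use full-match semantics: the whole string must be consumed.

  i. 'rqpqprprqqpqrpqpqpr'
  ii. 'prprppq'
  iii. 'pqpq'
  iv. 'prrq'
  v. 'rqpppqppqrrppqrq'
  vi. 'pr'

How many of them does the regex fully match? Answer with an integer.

i → no match — must start with 'p'
ii → no match
iii → match
iv → no match
v → no match — must start with 'p'
vi → match
Total matched: 2

2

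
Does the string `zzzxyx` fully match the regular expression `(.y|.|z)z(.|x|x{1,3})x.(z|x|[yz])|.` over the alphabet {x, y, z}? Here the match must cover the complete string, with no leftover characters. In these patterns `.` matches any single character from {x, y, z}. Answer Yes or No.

Yes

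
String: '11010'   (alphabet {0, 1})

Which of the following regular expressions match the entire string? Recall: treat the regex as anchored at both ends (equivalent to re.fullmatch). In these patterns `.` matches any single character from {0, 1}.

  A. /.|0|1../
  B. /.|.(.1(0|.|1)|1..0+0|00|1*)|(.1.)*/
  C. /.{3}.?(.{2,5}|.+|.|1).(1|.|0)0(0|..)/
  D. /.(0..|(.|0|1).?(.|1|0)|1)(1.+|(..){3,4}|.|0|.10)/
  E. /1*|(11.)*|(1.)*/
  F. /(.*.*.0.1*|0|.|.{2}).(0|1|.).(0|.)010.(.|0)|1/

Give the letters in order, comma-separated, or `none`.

A → no match
B → no match
C → no match
D → match
E → no match
F → no match

D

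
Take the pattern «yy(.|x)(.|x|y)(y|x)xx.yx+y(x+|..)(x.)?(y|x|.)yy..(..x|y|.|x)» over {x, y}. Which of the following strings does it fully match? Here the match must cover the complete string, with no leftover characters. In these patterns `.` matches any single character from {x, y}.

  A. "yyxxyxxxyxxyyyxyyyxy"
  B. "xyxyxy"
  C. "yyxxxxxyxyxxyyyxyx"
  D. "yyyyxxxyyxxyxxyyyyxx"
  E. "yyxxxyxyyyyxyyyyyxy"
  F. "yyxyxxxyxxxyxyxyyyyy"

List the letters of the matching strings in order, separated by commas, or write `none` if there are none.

A, D

A → match
B → no match — must start with "yy"
C → no match
D → match
E → no match
F → no match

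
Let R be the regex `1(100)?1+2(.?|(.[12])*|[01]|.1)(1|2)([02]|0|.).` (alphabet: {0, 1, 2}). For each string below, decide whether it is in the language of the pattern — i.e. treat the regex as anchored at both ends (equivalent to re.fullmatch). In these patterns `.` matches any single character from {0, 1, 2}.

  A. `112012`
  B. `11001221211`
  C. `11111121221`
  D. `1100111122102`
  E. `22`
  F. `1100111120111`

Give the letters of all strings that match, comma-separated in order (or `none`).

B, C, D, F

A → no match
B → match
C → match
D → match
E → no match — must start with `1`
F → match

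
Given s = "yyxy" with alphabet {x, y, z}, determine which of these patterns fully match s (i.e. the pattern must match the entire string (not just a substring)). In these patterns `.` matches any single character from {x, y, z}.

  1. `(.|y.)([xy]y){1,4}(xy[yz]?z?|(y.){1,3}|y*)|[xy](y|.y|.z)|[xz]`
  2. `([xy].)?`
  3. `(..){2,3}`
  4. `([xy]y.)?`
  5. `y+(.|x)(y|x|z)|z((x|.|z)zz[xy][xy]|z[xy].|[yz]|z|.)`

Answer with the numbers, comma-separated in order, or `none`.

1 → match
2 → no match
3 → match
4 → no match
5 → match

1, 3, 5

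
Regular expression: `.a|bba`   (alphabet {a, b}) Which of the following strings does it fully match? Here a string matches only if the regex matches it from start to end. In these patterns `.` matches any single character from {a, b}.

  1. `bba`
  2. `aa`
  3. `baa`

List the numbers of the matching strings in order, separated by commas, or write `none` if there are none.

1, 2

1 → match
2 → match
3 → no match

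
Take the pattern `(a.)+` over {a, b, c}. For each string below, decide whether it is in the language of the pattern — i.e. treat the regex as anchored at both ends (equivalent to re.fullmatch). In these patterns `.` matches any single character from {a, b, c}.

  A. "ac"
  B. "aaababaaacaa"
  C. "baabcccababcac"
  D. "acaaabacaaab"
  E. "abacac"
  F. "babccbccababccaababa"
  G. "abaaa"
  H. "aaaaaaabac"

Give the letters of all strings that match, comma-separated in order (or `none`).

A, B, D, E, H

A → match
B → match
C → no match — must start with "a"
D → match
E → match
F → no match — must start with "a"
G → no match
H → match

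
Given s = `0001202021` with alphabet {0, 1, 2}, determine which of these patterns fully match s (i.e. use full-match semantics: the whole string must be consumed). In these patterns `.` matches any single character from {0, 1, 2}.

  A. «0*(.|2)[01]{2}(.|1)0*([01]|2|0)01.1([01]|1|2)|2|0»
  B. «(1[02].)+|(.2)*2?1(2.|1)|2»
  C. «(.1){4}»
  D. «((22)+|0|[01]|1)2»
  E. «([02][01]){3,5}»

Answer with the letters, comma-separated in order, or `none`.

A → no match
B → no match
C → no match
D → no match — must end with `2`
E → match

E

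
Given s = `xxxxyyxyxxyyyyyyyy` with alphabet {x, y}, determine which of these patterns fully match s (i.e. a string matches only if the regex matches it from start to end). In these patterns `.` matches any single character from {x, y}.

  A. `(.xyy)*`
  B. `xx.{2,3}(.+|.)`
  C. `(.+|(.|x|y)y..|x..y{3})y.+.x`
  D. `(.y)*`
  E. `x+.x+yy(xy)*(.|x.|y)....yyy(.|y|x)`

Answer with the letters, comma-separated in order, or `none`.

A → no match
B → match
C → no match — must end with `x`
D → no match
E → match

B, E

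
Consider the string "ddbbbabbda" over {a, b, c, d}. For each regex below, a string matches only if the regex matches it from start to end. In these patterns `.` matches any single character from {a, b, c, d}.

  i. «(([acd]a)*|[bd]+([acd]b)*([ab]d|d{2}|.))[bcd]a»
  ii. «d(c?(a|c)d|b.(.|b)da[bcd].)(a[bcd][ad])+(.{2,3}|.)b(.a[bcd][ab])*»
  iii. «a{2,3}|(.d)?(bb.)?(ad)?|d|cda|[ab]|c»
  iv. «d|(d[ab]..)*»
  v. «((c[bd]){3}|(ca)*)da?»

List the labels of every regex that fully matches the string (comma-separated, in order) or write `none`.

i → match
ii → no match
iii → no match
iv → no match
v → no match

i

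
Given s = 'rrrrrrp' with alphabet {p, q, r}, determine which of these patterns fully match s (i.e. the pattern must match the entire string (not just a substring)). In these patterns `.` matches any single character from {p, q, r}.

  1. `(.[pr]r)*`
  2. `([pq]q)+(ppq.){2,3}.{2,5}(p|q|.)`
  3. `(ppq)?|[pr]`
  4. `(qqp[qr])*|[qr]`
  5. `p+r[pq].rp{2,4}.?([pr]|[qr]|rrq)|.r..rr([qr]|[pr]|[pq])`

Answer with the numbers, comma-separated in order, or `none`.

1 → no match
2 → no match
3 → no match
4 → no match
5 → match

5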